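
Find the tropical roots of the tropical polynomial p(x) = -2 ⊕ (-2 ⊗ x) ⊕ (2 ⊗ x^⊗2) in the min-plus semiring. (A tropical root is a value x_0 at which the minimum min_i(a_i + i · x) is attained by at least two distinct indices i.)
Roots: {-4, 0}

Each tropical root is a break point of the lower envelope of the lines y = a_i + i · x (there are 3 lines, with slopes 0, 1, ..., 2). Only the lines that attain the minimum somewhere contribute to roots; other lines are dominated. Here the surviving (envelope) indices are i = 2, i = 1, i = 0.
Intersections between consecutive envelope lines give the roots: for adjacent envelope indices i < j the intersection is x = (a_i − a_j) / (j − i). Reading off the sorted break points: {-4, 0}.
Verification: at each break x_0, at least two indices attain the minimum of min_i(a_i + i · x_0).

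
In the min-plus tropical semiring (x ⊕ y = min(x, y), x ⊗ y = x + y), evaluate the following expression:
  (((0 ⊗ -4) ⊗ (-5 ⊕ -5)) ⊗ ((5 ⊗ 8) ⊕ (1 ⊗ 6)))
(((0 ⊗ -4) ⊗ (-5 ⊕ -5)) ⊗ ((5 ⊗ 8) ⊕ (1 ⊗ 6))) = -2

Expand innermost to outermost. Recall ⊕ takes the minimum of its arguments and ⊗ takes their sum. Working out the expression (((0 ⊗ -4) ⊗ (-5 ⊕ -5)) ⊗ ((5 ⊗ 8) ⊕ (1 ⊗ 6))) gives -2.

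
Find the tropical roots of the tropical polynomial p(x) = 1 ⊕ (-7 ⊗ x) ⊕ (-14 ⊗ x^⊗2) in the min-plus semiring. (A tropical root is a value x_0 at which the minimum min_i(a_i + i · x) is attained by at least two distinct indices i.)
Roots: {7, 8}

Each tropical root is a break point of the lower envelope of the lines y = a_i + i · x (there are 3 lines, with slopes 0, 1, ..., 2). Only the lines that attain the minimum somewhere contribute to roots; other lines are dominated. Here the surviving (envelope) indices are i = 2, i = 1, i = 0.
Intersections between consecutive envelope lines give the roots: for adjacent envelope indices i < j the intersection is x = (a_i − a_j) / (j − i). Reading off the sorted break points: {7, 8}.
Verification: at each break x_0, at least two indices attain the minimum of min_i(a_i + i · x_0).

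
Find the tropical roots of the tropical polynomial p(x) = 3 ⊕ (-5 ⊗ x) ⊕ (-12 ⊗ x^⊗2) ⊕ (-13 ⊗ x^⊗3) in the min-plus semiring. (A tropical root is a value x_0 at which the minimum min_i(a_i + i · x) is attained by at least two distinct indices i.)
Roots: {1, 7, 8}

Each tropical root is a break point of the lower envelope of the lines y = a_i + i · x (there are 4 lines, with slopes 0, 1, ..., 3). Only the lines that attain the minimum somewhere contribute to roots; other lines are dominated. Here the surviving (envelope) indices are i = 3, i = 2, i = 1, i = 0.
Intersections between consecutive envelope lines give the roots: for adjacent envelope indices i < j the intersection is x = (a_i − a_j) / (j − i). Reading off the sorted break points: {1, 7, 8}.
Verification: at each break x_0, at least two indices attain the minimum of min_i(a_i + i · x_0).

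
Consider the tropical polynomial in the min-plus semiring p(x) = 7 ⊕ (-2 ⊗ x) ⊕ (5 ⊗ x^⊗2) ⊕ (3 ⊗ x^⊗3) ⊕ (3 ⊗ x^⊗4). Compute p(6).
p(6) = 4

A tropical monomial a ⊗ x^⊗i evaluates to a + i · x. Evaluating each term at x = 6:
  Term 0 contributes 7 + 0 · 6 = 7
  Term 1 contributes -2 + 1 · 6 = 4
  Term 2 contributes 5 + 2 · 6 = 17
  Term 3 contributes 3 + 3 · 6 = 21
  Term 4 contributes 3 + 4 · 6 = 27
p(6) = ⊕ of these = min[7, 4, 17, 21, 27] = 4.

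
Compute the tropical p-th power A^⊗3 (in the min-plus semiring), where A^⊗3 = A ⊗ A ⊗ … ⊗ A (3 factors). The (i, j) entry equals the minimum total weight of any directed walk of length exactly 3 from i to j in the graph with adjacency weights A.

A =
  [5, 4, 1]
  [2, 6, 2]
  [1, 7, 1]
A^⊗3 =
  [3, 6, 3]
  [4, 7, 4]
  [3, 6, 3]

Each entry (A^⊗3)_ij equals the minimum over all length-3 walks i = v_0 → v_1 → … → v_3 = j of Σ_t A[v_t][v_{t+1}]. For example, for (i, j) = (0, 2) we minimise over 9 possible intermediate vertex sequences; the minimum is 3, attained along the walk 0 → 2 → 0 → 2.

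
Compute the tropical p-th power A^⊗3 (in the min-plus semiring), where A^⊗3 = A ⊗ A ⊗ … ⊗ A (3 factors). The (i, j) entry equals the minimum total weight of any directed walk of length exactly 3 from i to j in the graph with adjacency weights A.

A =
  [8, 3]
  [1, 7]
A^⊗3 =
  [11, 7]
  [5, 11]

Each entry (A^⊗3)_ij equals the minimum over all length-3 walks i = v_0 → v_1 → … → v_3 = j of Σ_t A[v_t][v_{t+1}]. For example, for (i, j) = (0, 1) we minimise over 4 possible intermediate vertex sequences; the minimum is 7, attained along the walk 0 → 1 → 0 → 1.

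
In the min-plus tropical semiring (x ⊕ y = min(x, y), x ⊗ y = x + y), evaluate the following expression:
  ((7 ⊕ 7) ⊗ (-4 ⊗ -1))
((7 ⊕ 7) ⊗ (-4 ⊗ -1)) = 2

Expand innermost to outermost. Recall ⊕ takes the minimum of its arguments and ⊗ takes their sum. Working out the expression ((7 ⊕ 7) ⊗ (-4 ⊗ -1)) gives 2.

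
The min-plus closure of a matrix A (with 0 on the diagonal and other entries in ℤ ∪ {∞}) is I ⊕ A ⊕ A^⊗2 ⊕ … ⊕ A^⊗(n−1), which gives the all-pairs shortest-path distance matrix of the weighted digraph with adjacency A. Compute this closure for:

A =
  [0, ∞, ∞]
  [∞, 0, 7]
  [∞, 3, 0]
Closure =
  [0, ∞, ∞]
  [∞, 0, 7]
  [∞, 3, 0]

This is the Floyd-Warshall all-pairs shortest-path computation. For each intermediate vertex k = 0, 1, …, 2, update dist[i][j] ← min(dist[i][j], dist[i][k] + dist[k][j]). The final matrix gives, for each (i, j), the minimum total weight of any directed path from i to j (possibly empty when i = j).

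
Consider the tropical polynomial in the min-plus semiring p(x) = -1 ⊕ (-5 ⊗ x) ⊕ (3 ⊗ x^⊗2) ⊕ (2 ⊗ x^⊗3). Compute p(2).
p(2) = -3

A tropical monomial a ⊗ x^⊗i evaluates to a + i · x. Evaluating each term at x = 2:
  Term 0 contributes -1 + 0 · 2 = -1
  Term 1 contributes -5 + 1 · 2 = -3
  Term 2 contributes 3 + 2 · 2 = 7
  Term 3 contributes 2 + 3 · 2 = 8
p(2) = ⊕ of these = min[-1, -3, 7, 8] = -3.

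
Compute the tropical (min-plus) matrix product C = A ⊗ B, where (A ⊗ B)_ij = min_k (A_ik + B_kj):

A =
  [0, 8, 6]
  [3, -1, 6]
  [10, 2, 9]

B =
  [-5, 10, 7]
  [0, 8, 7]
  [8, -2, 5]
A ⊗ B =
  [-5, 4, 7]
  [-2, 4, 6]
  [2, 7, 9]

Apply the min-plus product entry-by-entry:
  C[0][0] = min over k of (A[0][0] + B[0][0] = 0 + -5 = -5, A[0][1] + B[1][0] = 8 + 0 = 8, A[0][2] + B[2][0] = 6 + 8 = 14) = -5 (attained at k = 0)
  C[0][1] = min over k of (A[0][0] + B[0][1] = 0 + 10 = 10, A[0][1] + B[1][1] = 8 + 8 = 16, A[0][2] + B[2][1] = 6 + -2 = 4) = 4 (attained at k = 2)
  C[0][2] = min over k of (A[0][0] + B[0][2] = 0 + 7 = 7, A[0][1] + B[1][2] = 8 + 7 = 15, A[0][2] + B[2][2] = 6 + 5 = 11) = 7 (attained at k = 0)
  C[1][0] = min over k of (A[1][0] + B[0][0] = 3 + -5 = -2, A[1][1] + B[1][0] = -1 + 0 = -1, A[1][2] + B[2][0] = 6 + 8 = 14) = -2 (attained at k = 0)
  C[1][1] = min over k of (A[1][0] + B[0][1] = 3 + 10 = 13, A[1][1] + B[1][1] = -1 + 8 = 7, A[1][2] + B[2][1] = 6 + -2 = 4) = 4 (attained at k = 2)
  C[1][2] = min over k of (A[1][0] + B[0][2] = 3 + 7 = 10, A[1][1] + B[1][2] = -1 + 7 = 6, A[1][2] + B[2][2] = 6 + 5 = 11) = 6 (attained at k = 1)
  C[2][0] = min over k of (A[2][0] + B[0][0] = 10 + -5 = 5, A[2][1] + B[1][0] = 2 + 0 = 2, A[2][2] + B[2][0] = 9 + 8 = 17) = 2 (attained at k = 1)
  C[2][1] = min over k of (A[2][0] + B[0][1] = 10 + 10 = 20, A[2][1] + B[1][1] = 2 + 8 = 10, A[2][2] + B[2][1] = 9 + -2 = 7) = 7 (attained at k = 2)
  C[2][2] = min over k of (A[2][0] + B[0][2] = 10 + 7 = 17, A[2][1] + B[1][2] = 2 + 7 = 9, A[2][2] + B[2][2] = 9 + 5 = 14) = 9 (attained at k = 1)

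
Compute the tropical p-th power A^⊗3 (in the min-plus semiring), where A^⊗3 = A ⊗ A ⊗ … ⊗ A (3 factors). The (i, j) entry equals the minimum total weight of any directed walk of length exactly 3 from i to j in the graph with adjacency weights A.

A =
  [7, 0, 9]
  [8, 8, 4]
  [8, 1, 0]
A^⊗3 =
  [12, 5, 4]
  [12, 5, 4]
  [8, 1, 0]

Each entry (A^⊗3)_ij equals the minimum over all length-3 walks i = v_0 → v_1 → … → v_3 = j of Σ_t A[v_t][v_{t+1}]. For example, for (i, j) = (0, 2) we minimise over 9 possible intermediate vertex sequences; the minimum is 4, attained along the walk 0 → 1 → 2 → 2.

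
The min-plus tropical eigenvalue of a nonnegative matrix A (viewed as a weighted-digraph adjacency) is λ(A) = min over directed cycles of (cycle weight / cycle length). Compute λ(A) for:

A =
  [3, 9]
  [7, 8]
λ(A) = 3

Enumerate directed cycles and compute their means (weight / length). Sample:
  cycle 0 → 0: weight = 3, length = 1, mean = 3/1 ≈ 3.000
  cycle 1 → 1: weight = 8, length = 1, mean = 8/1 ≈ 8.000
  cycle 0 → 1 → 0: weight = 16, length = 2, mean = 16/2 ≈ 8.000
  cycle 1 → 0 → 1: weight = 16, length = 2, mean = 16/2 ≈ 8.000
Minimum mean = 3.000, attained e.g. along the cycle 0 → 0 with weight 3 and length 1. So λ(A) = 3/1 = 3.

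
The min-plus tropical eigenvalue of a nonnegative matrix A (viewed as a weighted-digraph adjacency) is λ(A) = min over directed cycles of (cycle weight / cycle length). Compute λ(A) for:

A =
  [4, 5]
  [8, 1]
λ(A) = 1

Enumerate directed cycles and compute their means (weight / length). Sample:
  cycle 0 → 0: weight = 4, length = 1, mean = 4/1 ≈ 4.000
  cycle 1 → 1: weight = 1, length = 1, mean = 1/1 ≈ 1.000
  cycle 0 → 1 → 0: weight = 13, length = 2, mean = 13/2 ≈ 6.500
  cycle 1 → 0 → 1: weight = 13, length = 2, mean = 13/2 ≈ 6.500
Minimum mean = 1.000, attained e.g. along the cycle 1 → 1 with weight 1 and length 1. So λ(A) = 1/1 = 1.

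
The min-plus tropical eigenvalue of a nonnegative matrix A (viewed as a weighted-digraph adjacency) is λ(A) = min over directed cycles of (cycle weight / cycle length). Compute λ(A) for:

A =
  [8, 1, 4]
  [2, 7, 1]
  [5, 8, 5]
λ(A) = 3/2

Enumerate directed cycles and compute their means (weight / length). Sample:
  cycle 0 → 0: weight = 8, length = 1, mean = 8/1 ≈ 8.000
  cycle 1 → 1: weight = 7, length = 1, mean = 7/1 ≈ 7.000
  cycle 2 → 2: weight = 5, length = 1, mean = 5/1 ≈ 5.000
  cycle 0 → 1 → 0: weight = 3, length = 2, mean = 3/2 ≈ 1.500
  cycle 0 → 2 → 0: weight = 9, length = 2, mean = 9/2 ≈ 4.500
  cycle 1 → 0 → 1: weight = 3, length = 2, mean = 3/2 ≈ 1.500
Minimum mean = 1.500, attained e.g. along the cycle 0 → 1 → 0 with weight 3 and length 2. So λ(A) = 3/2 = 3/2.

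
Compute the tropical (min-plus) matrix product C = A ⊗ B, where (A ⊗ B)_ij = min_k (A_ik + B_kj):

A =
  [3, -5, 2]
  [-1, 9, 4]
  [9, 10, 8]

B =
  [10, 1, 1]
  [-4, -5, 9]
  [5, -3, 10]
A ⊗ B =
  [-9, -10, 4]
  [5, 0, 0]
  [6, 5, 10]

Apply the min-plus product entry-by-entry:
  C[0][0] = min over k of (A[0][0] + B[0][0] = 3 + 10 = 13, A[0][1] + B[1][0] = -5 + -4 = -9, A[0][2] + B[2][0] = 2 + 5 = 7) = -9 (attained at k = 1)
  C[0][1] = min over k of (A[0][0] + B[0][1] = 3 + 1 = 4, A[0][1] + B[1][1] = -5 + -5 = -10, A[0][2] + B[2][1] = 2 + -3 = -1) = -10 (attained at k = 1)
  C[0][2] = min over k of (A[0][0] + B[0][2] = 3 + 1 = 4, A[0][1] + B[1][2] = -5 + 9 = 4, A[0][2] + B[2][2] = 2 + 10 = 12) = 4 (attained at k = 0)
  C[1][0] = min over k of (A[1][0] + B[0][0] = -1 + 10 = 9, A[1][1] + B[1][0] = 9 + -4 = 5, A[1][2] + B[2][0] = 4 + 5 = 9) = 5 (attained at k = 1)
  C[1][1] = min over k of (A[1][0] + B[0][1] = -1 + 1 = 0, A[1][1] + B[1][1] = 9 + -5 = 4, A[1][2] + B[2][1] = 4 + -3 = 1) = 0 (attained at k = 0)
  C[1][2] = min over k of (A[1][0] + B[0][2] = -1 + 1 = 0, A[1][1] + B[1][2] = 9 + 9 = 18, A[1][2] + B[2][2] = 4 + 10 = 14) = 0 (attained at k = 0)
  C[2][0] = min over k of (A[2][0] + B[0][0] = 9 + 10 = 19, A[2][1] + B[1][0] = 10 + -4 = 6, A[2][2] + B[2][0] = 8 + 5 = 13) = 6 (attained at k = 1)
  C[2][1] = min over k of (A[2][0] + B[0][1] = 9 + 1 = 10, A[2][1] + B[1][1] = 10 + -5 = 5, A[2][2] + B[2][1] = 8 + -3 = 5) = 5 (attained at k = 1)
  C[2][2] = min over k of (A[2][0] + B[0][2] = 9 + 1 = 10, A[2][1] + B[1][2] = 10 + 9 = 19, A[2][2] + B[2][2] = 8 + 10 = 18) = 10 (attained at k = 0)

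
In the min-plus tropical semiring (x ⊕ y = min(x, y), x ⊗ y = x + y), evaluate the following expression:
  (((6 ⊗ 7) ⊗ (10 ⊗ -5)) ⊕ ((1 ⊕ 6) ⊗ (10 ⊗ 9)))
(((6 ⊗ 7) ⊗ (10 ⊗ -5)) ⊕ ((1 ⊕ 6) ⊗ (10 ⊗ 9))) = 18

Expand innermost to outermost. Recall ⊕ takes the minimum of its arguments and ⊗ takes their sum. Working out the expression (((6 ⊗ 7) ⊗ (10 ⊗ -5)) ⊕ ((1 ⊕ 6) ⊗ (10 ⊗ 9))) gives 18.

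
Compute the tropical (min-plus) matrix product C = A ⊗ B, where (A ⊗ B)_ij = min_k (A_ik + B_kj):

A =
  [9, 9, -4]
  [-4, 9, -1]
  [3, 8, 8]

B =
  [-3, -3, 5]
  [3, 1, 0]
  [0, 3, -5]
A ⊗ B =
  [-4, -1, -9]
  [-7, -7, -6]
  [0, 0, 3]

Apply the min-plus product entry-by-entry:
  C[0][0] = min over k of (A[0][0] + B[0][0] = 9 + -3 = 6, A[0][1] + B[1][0] = 9 + 3 = 12, A[0][2] + B[2][0] = -4 + 0 = -4) = -4 (attained at k = 2)
  C[0][1] = min over k of (A[0][0] + B[0][1] = 9 + -3 = 6, A[0][1] + B[1][1] = 9 + 1 = 10, A[0][2] + B[2][1] = -4 + 3 = -1) = -1 (attained at k = 2)
  C[0][2] = min over k of (A[0][0] + B[0][2] = 9 + 5 = 14, A[0][1] + B[1][2] = 9 + 0 = 9, A[0][2] + B[2][2] = -4 + -5 = -9) = -9 (attained at k = 2)
  C[1][0] = min over k of (A[1][0] + B[0][0] = -4 + -3 = -7, A[1][1] + B[1][0] = 9 + 3 = 12, A[1][2] + B[2][0] = -1 + 0 = -1) = -7 (attained at k = 0)
  C[1][1] = min over k of (A[1][0] + B[0][1] = -4 + -3 = -7, A[1][1] + B[1][1] = 9 + 1 = 10, A[1][2] + B[2][1] = -1 + 3 = 2) = -7 (attained at k = 0)
  C[1][2] = min over k of (A[1][0] + B[0][2] = -4 + 5 = 1, A[1][1] + B[1][2] = 9 + 0 = 9, A[1][2] + B[2][2] = -1 + -5 = -6) = -6 (attained at k = 2)
  C[2][0] = min over k of (A[2][0] + B[0][0] = 3 + -3 = 0, A[2][1] + B[1][0] = 8 + 3 = 11, A[2][2] + B[2][0] = 8 + 0 = 8) = 0 (attained at k = 0)
  C[2][1] = min over k of (A[2][0] + B[0][1] = 3 + -3 = 0, A[2][1] + B[1][1] = 8 + 1 = 9, A[2][2] + B[2][1] = 8 + 3 = 11) = 0 (attained at k = 0)
  C[2][2] = min over k of (A[2][0] + B[0][2] = 3 + 5 = 8, A[2][1] + B[1][2] = 8 + 0 = 8, A[2][2] + B[2][2] = 8 + -5 = 3) = 3 (attained at k = 2)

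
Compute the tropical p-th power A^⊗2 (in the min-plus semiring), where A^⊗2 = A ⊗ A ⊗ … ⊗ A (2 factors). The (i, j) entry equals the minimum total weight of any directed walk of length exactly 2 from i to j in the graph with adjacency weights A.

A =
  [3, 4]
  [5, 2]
A^⊗2 =
  [6, 6]
  [7, 4]

Each entry (A^⊗2)_ij equals the minimum over all length-2 walks i = v_0 → v_1 → … → v_2 = j of Σ_t A[v_t][v_{t+1}]. For example, for (i, j) = (0, 1) we minimise over 2 possible intermediate vertex sequences; the minimum is 6, attained along the walk 0 → 1 → 1.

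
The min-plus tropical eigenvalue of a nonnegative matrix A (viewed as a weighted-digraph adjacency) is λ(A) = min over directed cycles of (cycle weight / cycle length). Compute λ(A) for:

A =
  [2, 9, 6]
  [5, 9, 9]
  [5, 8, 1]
λ(A) = 1

Enumerate directed cycles and compute their means (weight / length). Sample:
  cycle 0 → 0: weight = 2, length = 1, mean = 2/1 ≈ 2.000
  cycle 1 → 1: weight = 9, length = 1, mean = 9/1 ≈ 9.000
  cycle 2 → 2: weight = 1, length = 1, mean = 1/1 ≈ 1.000
  cycle 0 → 1 → 0: weight = 14, length = 2, mean = 14/2 ≈ 7.000
  cycle 0 → 2 → 0: weight = 11, length = 2, mean = 11/2 ≈ 5.500
  cycle 1 → 0 → 1: weight = 14, length = 2, mean = 14/2 ≈ 7.000
Minimum mean = 1.000, attained e.g. along the cycle 2 → 2 with weight 1 and length 1. So λ(A) = 1/1 = 1.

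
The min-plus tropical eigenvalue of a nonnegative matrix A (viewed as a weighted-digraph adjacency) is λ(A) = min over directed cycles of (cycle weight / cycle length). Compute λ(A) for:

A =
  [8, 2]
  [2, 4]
λ(A) = 2

Enumerate directed cycles and compute their means (weight / length). Sample:
  cycle 0 → 0: weight = 8, length = 1, mean = 8/1 ≈ 8.000
  cycle 1 → 1: weight = 4, length = 1, mean = 4/1 ≈ 4.000
  cycle 0 → 1 → 0: weight = 4, length = 2, mean = 4/2 ≈ 2.000
  cycle 1 → 0 → 1: weight = 4, length = 2, mean = 4/2 ≈ 2.000
Minimum mean = 2.000, attained e.g. along the cycle 0 → 1 → 0 with weight 4 and length 2. So λ(A) = 4/2 = 2.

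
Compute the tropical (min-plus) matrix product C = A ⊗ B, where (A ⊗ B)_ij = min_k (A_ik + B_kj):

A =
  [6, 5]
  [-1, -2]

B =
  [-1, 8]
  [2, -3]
A ⊗ B =
  [5, 2]
  [-2, -5]

Apply the min-plus product entry-by-entry:
  C[0][0] = min over k of (A[0][0] + B[0][0] = 6 + -1 = 5, A[0][1] + B[1][0] = 5 + 2 = 7) = 5 (attained at k = 0)
  C[0][1] = min over k of (A[0][0] + B[0][1] = 6 + 8 = 14, A[0][1] + B[1][1] = 5 + -3 = 2) = 2 (attained at k = 1)
  C[1][0] = min over k of (A[1][0] + B[0][0] = -1 + -1 = -2, A[1][1] + B[1][0] = -2 + 2 = 0) = -2 (attained at k = 0)
  C[1][1] = min over k of (A[1][0] + B[0][1] = -1 + 8 = 7, A[1][1] + B[1][1] = -2 + -3 = -5) = -5 (attained at k = 1)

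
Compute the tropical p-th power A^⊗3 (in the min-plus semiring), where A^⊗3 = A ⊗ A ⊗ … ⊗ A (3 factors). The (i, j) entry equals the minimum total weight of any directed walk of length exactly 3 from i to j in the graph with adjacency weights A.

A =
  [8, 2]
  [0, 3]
A^⊗3 =
  [5, 4]
  [2, 5]

Each entry (A^⊗3)_ij equals the minimum over all length-3 walks i = v_0 → v_1 → … → v_3 = j of Σ_t A[v_t][v_{t+1}]. For example, for (i, j) = (0, 1) we minimise over 4 possible intermediate vertex sequences; the minimum is 4, attained along the walk 0 → 1 → 0 → 1.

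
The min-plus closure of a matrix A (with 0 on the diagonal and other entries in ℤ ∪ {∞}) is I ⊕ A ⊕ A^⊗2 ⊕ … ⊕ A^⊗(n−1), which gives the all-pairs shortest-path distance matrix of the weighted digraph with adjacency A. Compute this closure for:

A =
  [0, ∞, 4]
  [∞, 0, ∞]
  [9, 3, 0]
Closure =
  [0, 7, 4]
  [∞, 0, ∞]
  [9, 3, 0]

This is the Floyd-Warshall all-pairs shortest-path computation. For each intermediate vertex k = 0, 1, …, 2, update dist[i][j] ← min(dist[i][j], dist[i][k] + dist[k][j]). The final matrix gives, for each (i, j), the minimum total weight of any directed path from i to j (possibly empty when i = j).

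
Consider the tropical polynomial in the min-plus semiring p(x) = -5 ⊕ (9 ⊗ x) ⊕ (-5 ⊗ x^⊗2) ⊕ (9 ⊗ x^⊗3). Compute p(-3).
p(-3) = -11

A tropical monomial a ⊗ x^⊗i evaluates to a + i · x. Evaluating each term at x = -3:
  Term 0 contributes -5 + 0 · -3 = -5
  Term 1 contributes 9 + 1 · -3 = 6
  Term 2 contributes -5 + 2 · -3 = -11
  Term 3 contributes 9 + 3 · -3 = 0
p(-3) = ⊕ of these = min[-5, 6, -11, 0] = -11.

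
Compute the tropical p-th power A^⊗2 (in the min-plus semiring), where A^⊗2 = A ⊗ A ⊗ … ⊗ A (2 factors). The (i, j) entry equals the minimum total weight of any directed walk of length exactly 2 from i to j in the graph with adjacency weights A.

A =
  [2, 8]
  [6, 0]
A^⊗2 =
  [4, 8]
  [6, 0]

Each entry (A^⊗2)_ij equals the minimum over all length-2 walks i = v_0 → v_1 → … → v_2 = j of Σ_t A[v_t][v_{t+1}]. For example, for (i, j) = (0, 1) we minimise over 2 possible intermediate vertex sequences; the minimum is 8, attained along the walk 0 → 1 → 1.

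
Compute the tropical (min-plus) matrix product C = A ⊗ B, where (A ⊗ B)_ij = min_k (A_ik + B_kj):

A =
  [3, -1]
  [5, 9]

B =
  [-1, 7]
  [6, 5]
A ⊗ B =
  [2, 4]
  [4, 12]

Apply the min-plus product entry-by-entry:
  C[0][0] = min over k of (A[0][0] + B[0][0] = 3 + -1 = 2, A[0][1] + B[1][0] = -1 + 6 = 5) = 2 (attained at k = 0)
  C[0][1] = min over k of (A[0][0] + B[0][1] = 3 + 7 = 10, A[0][1] + B[1][1] = -1 + 5 = 4) = 4 (attained at k = 1)
  C[1][0] = min over k of (A[1][0] + B[0][0] = 5 + -1 = 4, A[1][1] + B[1][0] = 9 + 6 = 15) = 4 (attained at k = 0)
  C[1][1] = min over k of (A[1][0] + B[0][1] = 5 + 7 = 12, A[1][1] + B[1][1] = 9 + 5 = 14) = 12 (attained at k = 0)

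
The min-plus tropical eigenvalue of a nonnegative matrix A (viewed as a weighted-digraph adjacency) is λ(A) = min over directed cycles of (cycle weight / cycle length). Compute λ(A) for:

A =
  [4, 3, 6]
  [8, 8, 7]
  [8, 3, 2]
λ(A) = 2

Enumerate directed cycles and compute their means (weight / length). Sample:
  cycle 0 → 0: weight = 4, length = 1, mean = 4/1 ≈ 4.000
  cycle 1 → 1: weight = 8, length = 1, mean = 8/1 ≈ 8.000
  cycle 2 → 2: weight = 2, length = 1, mean = 2/1 ≈ 2.000
  cycle 0 → 1 → 0: weight = 11, length = 2, mean = 11/2 ≈ 5.500
  cycle 0 → 2 → 0: weight = 14, length = 2, mean = 14/2 ≈ 7.000
  cycle 1 → 0 → 1: weight = 11, length = 2, mean = 11/2 ≈ 5.500
Minimum mean = 2.000, attained e.g. along the cycle 2 → 2 with weight 2 and length 1. So λ(A) = 2/1 = 2.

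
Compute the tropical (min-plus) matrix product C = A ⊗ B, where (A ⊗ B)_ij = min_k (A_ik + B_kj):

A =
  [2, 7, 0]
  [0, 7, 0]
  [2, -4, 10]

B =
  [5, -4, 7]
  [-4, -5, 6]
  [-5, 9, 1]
A ⊗ B =
  [-5, -2, 1]
  [-5, -4, 1]
  [-8, -9, 2]

Apply the min-plus product entry-by-entry:
  C[0][0] = min over k of (A[0][0] + B[0][0] = 2 + 5 = 7, A[0][1] + B[1][0] = 7 + -4 = 3, A[0][2] + B[2][0] = 0 + -5 = -5) = -5 (attained at k = 2)
  C[0][1] = min over k of (A[0][0] + B[0][1] = 2 + -4 = -2, A[0][1] + B[1][1] = 7 + -5 = 2, A[0][2] + B[2][1] = 0 + 9 = 9) = -2 (attained at k = 0)
  C[0][2] = min over k of (A[0][0] + B[0][2] = 2 + 7 = 9, A[0][1] + B[1][2] = 7 + 6 = 13, A[0][2] + B[2][2] = 0 + 1 = 1) = 1 (attained at k = 2)
  C[1][0] = min over k of (A[1][0] + B[0][0] = 0 + 5 = 5, A[1][1] + B[1][0] = 7 + -4 = 3, A[1][2] + B[2][0] = 0 + -5 = -5) = -5 (attained at k = 2)
  C[1][1] = min over k of (A[1][0] + B[0][1] = 0 + -4 = -4, A[1][1] + B[1][1] = 7 + -5 = 2, A[1][2] + B[2][1] = 0 + 9 = 9) = -4 (attained at k = 0)
  C[1][2] = min over k of (A[1][0] + B[0][2] = 0 + 7 = 7, A[1][1] + B[1][2] = 7 + 6 = 13, A[1][2] + B[2][2] = 0 + 1 = 1) = 1 (attained at k = 2)
  C[2][0] = min over k of (A[2][0] + B[0][0] = 2 + 5 = 7, A[2][1] + B[1][0] = -4 + -4 = -8, A[2][2] + B[2][0] = 10 + -5 = 5) = -8 (attained at k = 1)
  C[2][1] = min over k of (A[2][0] + B[0][1] = 2 + -4 = -2, A[2][1] + B[1][1] = -4 + -5 = -9, A[2][2] + B[2][1] = 10 + 9 = 19) = -9 (attained at k = 1)
  C[2][2] = min over k of (A[2][0] + B[0][2] = 2 + 7 = 9, A[2][1] + B[1][2] = -4 + 6 = 2, A[2][2] + B[2][2] = 10 + 1 = 11) = 2 (attained at k = 1)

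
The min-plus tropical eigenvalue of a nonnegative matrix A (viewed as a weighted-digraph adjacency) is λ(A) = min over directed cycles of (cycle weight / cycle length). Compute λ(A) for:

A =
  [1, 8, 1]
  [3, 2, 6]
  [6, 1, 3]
λ(A) = 1

Enumerate directed cycles and compute their means (weight / length). Sample:
  cycle 0 → 0: weight = 1, length = 1, mean = 1/1 ≈ 1.000
  cycle 1 → 1: weight = 2, length = 1, mean = 2/1 ≈ 2.000
  cycle 2 → 2: weight = 3, length = 1, mean = 3/1 ≈ 3.000
  cycle 0 → 1 → 0: weight = 11, length = 2, mean = 11/2 ≈ 5.500
  cycle 0 → 2 → 0: weight = 7, length = 2, mean = 7/2 ≈ 3.500
  cycle 1 → 0 → 1: weight = 11, length = 2, mean = 11/2 ≈ 5.500
Minimum mean = 1.000, attained e.g. along the cycle 0 → 0 with weight 1 and length 1. So λ(A) = 1/1 = 1.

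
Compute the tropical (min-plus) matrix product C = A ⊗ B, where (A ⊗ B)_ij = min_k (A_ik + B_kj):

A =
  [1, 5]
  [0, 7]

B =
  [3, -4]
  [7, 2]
A ⊗ B =
  [4, -3]
  [3, -4]

Apply the min-plus product entry-by-entry:
  C[0][0] = min over k of (A[0][0] + B[0][0] = 1 + 3 = 4, A[0][1] + B[1][0] = 5 + 7 = 12) = 4 (attained at k = 0)
  C[0][1] = min over k of (A[0][0] + B[0][1] = 1 + -4 = -3, A[0][1] + B[1][1] = 5 + 2 = 7) = -3 (attained at k = 0)
  C[1][0] = min over k of (A[1][0] + B[0][0] = 0 + 3 = 3, A[1][1] + B[1][0] = 7 + 7 = 14) = 3 (attained at k = 0)
  C[1][1] = min over k of (A[1][0] + B[0][1] = 0 + -4 = -4, A[1][1] + B[1][1] = 7 + 2 = 9) = -4 (attained at k = 0)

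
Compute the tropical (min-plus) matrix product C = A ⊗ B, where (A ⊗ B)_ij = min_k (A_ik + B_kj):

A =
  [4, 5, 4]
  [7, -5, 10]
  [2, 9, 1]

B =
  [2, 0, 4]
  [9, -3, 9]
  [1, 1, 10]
A ⊗ B =
  [5, 2, 8]
  [4, -8, 4]
  [2, 2, 6]

Apply the min-plus product entry-by-entry:
  C[0][0] = min over k of (A[0][0] + B[0][0] = 4 + 2 = 6, A[0][1] + B[1][0] = 5 + 9 = 14, A[0][2] + B[2][0] = 4 + 1 = 5) = 5 (attained at k = 2)
  C[0][1] = min over k of (A[0][0] + B[0][1] = 4 + 0 = 4, A[0][1] + B[1][1] = 5 + -3 = 2, A[0][2] + B[2][1] = 4 + 1 = 5) = 2 (attained at k = 1)
  C[0][2] = min over k of (A[0][0] + B[0][2] = 4 + 4 = 8, A[0][1] + B[1][2] = 5 + 9 = 14, A[0][2] + B[2][2] = 4 + 10 = 14) = 8 (attained at k = 0)
  C[1][0] = min over k of (A[1][0] + B[0][0] = 7 + 2 = 9, A[1][1] + B[1][0] = -5 + 9 = 4, A[1][2] + B[2][0] = 10 + 1 = 11) = 4 (attained at k = 1)
  C[1][1] = min over k of (A[1][0] + B[0][1] = 7 + 0 = 7, A[1][1] + B[1][1] = -5 + -3 = -8, A[1][2] + B[2][1] = 10 + 1 = 11) = -8 (attained at k = 1)
  C[1][2] = min over k of (A[1][0] + B[0][2] = 7 + 4 = 11, A[1][1] + B[1][2] = -5 + 9 = 4, A[1][2] + B[2][2] = 10 + 10 = 20) = 4 (attained at k = 1)
  C[2][0] = min over k of (A[2][0] + B[0][0] = 2 + 2 = 4, A[2][1] + B[1][0] = 9 + 9 = 18, A[2][2] + B[2][0] = 1 + 1 = 2) = 2 (attained at k = 2)
  C[2][1] = min over k of (A[2][0] + B[0][1] = 2 + 0 = 2, A[2][1] + B[1][1] = 9 + -3 = 6, A[2][2] + B[2][1] = 1 + 1 = 2) = 2 (attained at k = 0)
  C[2][2] = min over k of (A[2][0] + B[0][2] = 2 + 4 = 6, A[2][1] + B[1][2] = 9 + 9 = 18, A[2][2] + B[2][2] = 1 + 10 = 11) = 6 (attained at k = 0)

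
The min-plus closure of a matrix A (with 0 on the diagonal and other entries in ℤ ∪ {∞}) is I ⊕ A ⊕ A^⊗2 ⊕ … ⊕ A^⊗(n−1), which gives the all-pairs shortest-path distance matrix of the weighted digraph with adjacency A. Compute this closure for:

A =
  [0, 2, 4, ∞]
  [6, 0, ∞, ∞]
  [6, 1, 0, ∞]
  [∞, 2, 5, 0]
Closure =
  [0, 2, 4, ∞]
  [6, 0, 10, ∞]
  [6, 1, 0, ∞]
  [8, 2, 5, 0]

This is the Floyd-Warshall all-pairs shortest-path computation. For each intermediate vertex k = 0, 1, …, 3, update dist[i][j] ← min(dist[i][j], dist[i][k] + dist[k][j]). The final matrix gives, for each (i, j), the minimum total weight of any directed path from i to j (possibly empty when i = j).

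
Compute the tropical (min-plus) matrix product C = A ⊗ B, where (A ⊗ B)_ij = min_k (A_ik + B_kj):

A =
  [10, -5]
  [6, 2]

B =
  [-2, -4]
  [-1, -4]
A ⊗ B =
  [-6, -9]
  [1, -2]

Apply the min-plus product entry-by-entry:
  C[0][0] = min over k of (A[0][0] + B[0][0] = 10 + -2 = 8, A[0][1] + B[1][0] = -5 + -1 = -6) = -6 (attained at k = 1)
  C[0][1] = min over k of (A[0][0] + B[0][1] = 10 + -4 = 6, A[0][1] + B[1][1] = -5 + -4 = -9) = -9 (attained at k = 1)
  C[1][0] = min over k of (A[1][0] + B[0][0] = 6 + -2 = 4, A[1][1] + B[1][0] = 2 + -1 = 1) = 1 (attained at k = 1)
  C[1][1] = min over k of (A[1][0] + B[0][1] = 6 + -4 = 2, A[1][1] + B[1][1] = 2 + -4 = -2) = -2 (attained at k = 1)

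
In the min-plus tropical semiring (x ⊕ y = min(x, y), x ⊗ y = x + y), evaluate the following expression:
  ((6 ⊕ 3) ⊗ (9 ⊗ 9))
((6 ⊕ 3) ⊗ (9 ⊗ 9)) = 21

Expand innermost to outermost. Recall ⊕ takes the minimum of its arguments and ⊗ takes their sum. Working out the expression ((6 ⊕ 3) ⊗ (9 ⊗ 9)) gives 21.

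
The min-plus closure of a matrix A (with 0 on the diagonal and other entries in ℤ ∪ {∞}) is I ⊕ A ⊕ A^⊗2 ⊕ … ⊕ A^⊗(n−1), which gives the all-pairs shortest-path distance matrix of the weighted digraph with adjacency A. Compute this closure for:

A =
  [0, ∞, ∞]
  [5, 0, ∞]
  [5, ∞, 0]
Closure =
  [0, ∞, ∞]
  [5, 0, ∞]
  [5, ∞, 0]

This is the Floyd-Warshall all-pairs shortest-path computation. For each intermediate vertex k = 0, 1, …, 2, update dist[i][j] ← min(dist[i][j], dist[i][k] + dist[k][j]). The final matrix gives, for each (i, j), the minimum total weight of any directed path from i to j (possibly empty when i = j).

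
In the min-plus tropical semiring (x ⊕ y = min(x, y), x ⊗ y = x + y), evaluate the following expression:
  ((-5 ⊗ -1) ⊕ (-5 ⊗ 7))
((-5 ⊗ -1) ⊕ (-5 ⊗ 7)) = -6

Expand innermost to outermost. Recall ⊕ takes the minimum of its arguments and ⊗ takes their sum. Working out the expression ((-5 ⊗ -1) ⊕ (-5 ⊗ 7)) gives -6.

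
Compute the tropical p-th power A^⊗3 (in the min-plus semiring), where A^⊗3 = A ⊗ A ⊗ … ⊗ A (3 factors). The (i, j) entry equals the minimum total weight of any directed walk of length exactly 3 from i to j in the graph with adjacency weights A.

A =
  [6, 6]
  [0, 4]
A^⊗3 =
  [10, 12]
  [6, 10]

Each entry (A^⊗3)_ij equals the minimum over all length-3 walks i = v_0 → v_1 → … → v_3 = j of Σ_t A[v_t][v_{t+1}]. For example, for (i, j) = (0, 1) we minimise over 4 possible intermediate vertex sequences; the minimum is 12, attained along the walk 0 → 1 → 0 → 1.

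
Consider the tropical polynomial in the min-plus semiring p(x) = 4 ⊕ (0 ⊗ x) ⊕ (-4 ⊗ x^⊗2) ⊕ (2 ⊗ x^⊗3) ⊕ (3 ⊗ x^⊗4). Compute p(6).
p(6) = 4

A tropical monomial a ⊗ x^⊗i evaluates to a + i · x. Evaluating each term at x = 6:
  Term 0 contributes 4 + 0 · 6 = 4
  Term 1 contributes 0 + 1 · 6 = 6
  Term 2 contributes -4 + 2 · 6 = 8
  Term 3 contributes 2 + 3 · 6 = 20
  Term 4 contributes 3 + 4 · 6 = 27
p(6) = ⊕ of these = min[4, 6, 8, 20, 27] = 4.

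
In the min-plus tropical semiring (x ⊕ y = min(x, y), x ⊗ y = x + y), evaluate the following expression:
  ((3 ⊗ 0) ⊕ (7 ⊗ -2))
((3 ⊗ 0) ⊕ (7 ⊗ -2)) = 3

Expand innermost to outermost. Recall ⊕ takes the minimum of its arguments and ⊗ takes their sum. Working out the expression ((3 ⊗ 0) ⊕ (7 ⊗ -2)) gives 3.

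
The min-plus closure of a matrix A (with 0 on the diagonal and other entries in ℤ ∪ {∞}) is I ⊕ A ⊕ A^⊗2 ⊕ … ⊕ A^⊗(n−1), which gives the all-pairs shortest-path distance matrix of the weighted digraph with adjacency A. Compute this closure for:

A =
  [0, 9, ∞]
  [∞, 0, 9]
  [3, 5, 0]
Closure =
  [0, 9, 18]
  [12, 0, 9]
  [3, 5, 0]

This is the Floyd-Warshall all-pairs shortest-path computation. For each intermediate vertex k = 0, 1, …, 2, update dist[i][j] ← min(dist[i][j], dist[i][k] + dist[k][j]). The final matrix gives, for each (i, j), the minimum total weight of any directed path from i to j (possibly empty when i = j).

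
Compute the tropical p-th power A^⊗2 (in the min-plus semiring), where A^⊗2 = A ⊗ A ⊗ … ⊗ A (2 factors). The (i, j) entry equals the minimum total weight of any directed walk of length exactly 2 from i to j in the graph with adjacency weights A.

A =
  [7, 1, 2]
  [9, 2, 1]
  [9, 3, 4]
A^⊗2 =
  [10, 3, 2]
  [10, 4, 3]
  [12, 5, 4]

Each entry (A^⊗2)_ij equals the minimum over all length-2 walks i = v_0 → v_1 → … → v_2 = j of Σ_t A[v_t][v_{t+1}]. For example, for (i, j) = (0, 2) we minimise over 3 possible intermediate vertex sequences; the minimum is 2, attained along the walk 0 → 1 → 2.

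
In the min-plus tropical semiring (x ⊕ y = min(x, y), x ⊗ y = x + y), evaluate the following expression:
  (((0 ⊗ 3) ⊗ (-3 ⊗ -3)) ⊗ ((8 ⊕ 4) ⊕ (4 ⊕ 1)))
(((0 ⊗ 3) ⊗ (-3 ⊗ -3)) ⊗ ((8 ⊕ 4) ⊕ (4 ⊕ 1))) = -2

Expand innermost to outermost. Recall ⊕ takes the minimum of its arguments and ⊗ takes their sum. Working out the expression (((0 ⊗ 3) ⊗ (-3 ⊗ -3)) ⊗ ((8 ⊕ 4) ⊕ (4 ⊕ 1))) gives -2.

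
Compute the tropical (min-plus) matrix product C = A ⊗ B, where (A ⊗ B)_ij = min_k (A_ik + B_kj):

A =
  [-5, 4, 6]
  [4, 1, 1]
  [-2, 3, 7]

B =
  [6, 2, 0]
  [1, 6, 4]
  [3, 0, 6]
A ⊗ B =
  [1, -3, -5]
  [2, 1, 4]
  [4, 0, -2]

Apply the min-plus product entry-by-entry:
  C[0][0] = min over k of (A[0][0] + B[0][0] = -5 + 6 = 1, A[0][1] + B[1][0] = 4 + 1 = 5, A[0][2] + B[2][0] = 6 + 3 = 9) = 1 (attained at k = 0)
  C[0][1] = min over k of (A[0][0] + B[0][1] = -5 + 2 = -3, A[0][1] + B[1][1] = 4 + 6 = 10, A[0][2] + B[2][1] = 6 + 0 = 6) = -3 (attained at k = 0)
  C[0][2] = min over k of (A[0][0] + B[0][2] = -5 + 0 = -5, A[0][1] + B[1][2] = 4 + 4 = 8, A[0][2] + B[2][2] = 6 + 6 = 12) = -5 (attained at k = 0)
  C[1][0] = min over k of (A[1][0] + B[0][0] = 4 + 6 = 10, A[1][1] + B[1][0] = 1 + 1 = 2, A[1][2] + B[2][0] = 1 + 3 = 4) = 2 (attained at k = 1)
  C[1][1] = min over k of (A[1][0] + B[0][1] = 4 + 2 = 6, A[1][1] + B[1][1] = 1 + 6 = 7, A[1][2] + B[2][1] = 1 + 0 = 1) = 1 (attained at k = 2)
  C[1][2] = min over k of (A[1][0] + B[0][2] = 4 + 0 = 4, A[1][1] + B[1][2] = 1 + 4 = 5, A[1][2] + B[2][2] = 1 + 6 = 7) = 4 (attained at k = 0)
  C[2][0] = min over k of (A[2][0] + B[0][0] = -2 + 6 = 4, A[2][1] + B[1][0] = 3 + 1 = 4, A[2][2] + B[2][0] = 7 + 3 = 10) = 4 (attained at k = 0)
  C[2][1] = min over k of (A[2][0] + B[0][1] = -2 + 2 = 0, A[2][1] + B[1][1] = 3 + 6 = 9, A[2][2] + B[2][1] = 7 + 0 = 7) = 0 (attained at k = 0)
  C[2][2] = min over k of (A[2][0] + B[0][2] = -2 + 0 = -2, A[2][1] + B[1][2] = 3 + 4 = 7, A[2][2] + B[2][2] = 7 + 6 = 13) = -2 (attained at k = 0)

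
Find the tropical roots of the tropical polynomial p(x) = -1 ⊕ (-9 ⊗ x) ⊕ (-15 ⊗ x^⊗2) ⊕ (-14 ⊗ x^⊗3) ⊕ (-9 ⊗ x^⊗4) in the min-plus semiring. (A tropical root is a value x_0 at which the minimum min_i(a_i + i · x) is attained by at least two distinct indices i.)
Roots: {-5, -1, 6, 8}

Each tropical root is a break point of the lower envelope of the lines y = a_i + i · x (there are 5 lines, with slopes 0, 1, ..., 4). Only the lines that attain the minimum somewhere contribute to roots; other lines are dominated. Here the surviving (envelope) indices are i = 4, i = 3, i = 2, i = 1, i = 0.
Intersections between consecutive envelope lines give the roots: for adjacent envelope indices i < j the intersection is x = (a_i − a_j) / (j − i). Reading off the sorted break points: {-5, -1, 6, 8}.
Verification: at each break x_0, at least two indices attain the minimum of min_i(a_i + i · x_0).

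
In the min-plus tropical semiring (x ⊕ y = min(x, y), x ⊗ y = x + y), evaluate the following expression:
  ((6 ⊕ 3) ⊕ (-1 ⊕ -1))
((6 ⊕ 3) ⊕ (-1 ⊕ -1)) = -1

Expand innermost to outermost. Recall ⊕ takes the minimum of its arguments and ⊗ takes their sum. Working out the expression ((6 ⊕ 3) ⊕ (-1 ⊕ -1)) gives -1.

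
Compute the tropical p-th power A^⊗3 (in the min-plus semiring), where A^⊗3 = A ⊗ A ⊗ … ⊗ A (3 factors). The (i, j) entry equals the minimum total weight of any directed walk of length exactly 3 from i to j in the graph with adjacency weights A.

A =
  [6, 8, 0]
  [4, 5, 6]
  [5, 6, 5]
A^⊗3 =
  [10, 11, 5]
  [9, 10, 9]
  [10, 11, 10]

Each entry (A^⊗3)_ij equals the minimum over all length-3 walks i = v_0 → v_1 → … → v_3 = j of Σ_t A[v_t][v_{t+1}]. For example, for (i, j) = (0, 2) we minimise over 9 possible intermediate vertex sequences; the minimum is 5, attained along the walk 0 → 2 → 0 → 2.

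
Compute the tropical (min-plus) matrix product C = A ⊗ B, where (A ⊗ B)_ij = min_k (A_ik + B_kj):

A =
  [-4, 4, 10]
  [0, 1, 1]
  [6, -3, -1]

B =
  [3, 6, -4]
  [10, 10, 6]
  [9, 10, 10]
A ⊗ B =
  [-1, 2, -8]
  [3, 6, -4]
  [7, 7, 2]

Apply the min-plus product entry-by-entry:
  C[0][0] = min over k of (A[0][0] + B[0][0] = -4 + 3 = -1, A[0][1] + B[1][0] = 4 + 10 = 14, A[0][2] + B[2][0] = 10 + 9 = 19) = -1 (attained at k = 0)
  C[0][1] = min over k of (A[0][0] + B[0][1] = -4 + 6 = 2, A[0][1] + B[1][1] = 4 + 10 = 14, A[0][2] + B[2][1] = 10 + 10 = 20) = 2 (attained at k = 0)
  C[0][2] = min over k of (A[0][0] + B[0][2] = -4 + -4 = -8, A[0][1] + B[1][2] = 4 + 6 = 10, A[0][2] + B[2][2] = 10 + 10 = 20) = -8 (attained at k = 0)
  C[1][0] = min over k of (A[1][0] + B[0][0] = 0 + 3 = 3, A[1][1] + B[1][0] = 1 + 10 = 11, A[1][2] + B[2][0] = 1 + 9 = 10) = 3 (attained at k = 0)
  C[1][1] = min over k of (A[1][0] + B[0][1] = 0 + 6 = 6, A[1][1] + B[1][1] = 1 + 10 = 11, A[1][2] + B[2][1] = 1 + 10 = 11) = 6 (attained at k = 0)
  C[1][2] = min over k of (A[1][0] + B[0][2] = 0 + -4 = -4, A[1][1] + B[1][2] = 1 + 6 = 7, A[1][2] + B[2][2] = 1 + 10 = 11) = -4 (attained at k = 0)
  C[2][0] = min over k of (A[2][0] + B[0][0] = 6 + 3 = 9, A[2][1] + B[1][0] = -3 + 10 = 7, A[2][2] + B[2][0] = -1 + 9 = 8) = 7 (attained at k = 1)
  C[2][1] = min over k of (A[2][0] + B[0][1] = 6 + 6 = 12, A[2][1] + B[1][1] = -3 + 10 = 7, A[2][2] + B[2][1] = -1 + 10 = 9) = 7 (attained at k = 1)
  C[2][2] = min over k of (A[2][0] + B[0][2] = 6 + -4 = 2, A[2][1] + B[1][2] = -3 + 6 = 3, A[2][2] + B[2][2] = -1 + 10 = 9) = 2 (attained at k = 0)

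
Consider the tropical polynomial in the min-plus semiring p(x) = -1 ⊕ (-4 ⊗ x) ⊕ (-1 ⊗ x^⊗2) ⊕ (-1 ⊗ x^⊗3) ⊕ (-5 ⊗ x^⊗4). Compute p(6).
p(6) = -1

A tropical monomial a ⊗ x^⊗i evaluates to a + i · x. Evaluating each term at x = 6:
  Term 0 contributes -1 + 0 · 6 = -1
  Term 1 contributes -4 + 1 · 6 = 2
  Term 2 contributes -1 + 2 · 6 = 11
  Term 3 contributes -1 + 3 · 6 = 17
  Term 4 contributes -5 + 4 · 6 = 19
p(6) = ⊕ of these = min[-1, 2, 11, 17, 19] = -1.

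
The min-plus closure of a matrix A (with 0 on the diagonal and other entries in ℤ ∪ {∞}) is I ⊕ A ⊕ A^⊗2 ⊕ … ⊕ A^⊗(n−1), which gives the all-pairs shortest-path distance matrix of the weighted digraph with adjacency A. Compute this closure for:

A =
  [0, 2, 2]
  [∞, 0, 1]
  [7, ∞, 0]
Closure =
  [0, 2, 2]
  [8, 0, 1]
  [7, 9, 0]

This is the Floyd-Warshall all-pairs shortest-path computation. For each intermediate vertex k = 0, 1, …, 2, update dist[i][j] ← min(dist[i][j], dist[i][k] + dist[k][j]). The final matrix gives, for each (i, j), the minimum total weight of any directed path from i to j (possibly empty when i = j).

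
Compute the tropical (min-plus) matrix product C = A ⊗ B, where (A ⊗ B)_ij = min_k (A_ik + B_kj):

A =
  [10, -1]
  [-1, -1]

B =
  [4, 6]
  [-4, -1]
A ⊗ B =
  [-5, -2]
  [-5, -2]

Apply the min-plus product entry-by-entry:
  C[0][0] = min over k of (A[0][0] + B[0][0] = 10 + 4 = 14, A[0][1] + B[1][0] = -1 + -4 = -5) = -5 (attained at k = 1)
  C[0][1] = min over k of (A[0][0] + B[0][1] = 10 + 6 = 16, A[0][1] + B[1][1] = -1 + -1 = -2) = -2 (attained at k = 1)
  C[1][0] = min over k of (A[1][0] + B[0][0] = -1 + 4 = 3, A[1][1] + B[1][0] = -1 + -4 = -5) = -5 (attained at k = 1)
  C[1][1] = min over k of (A[1][0] + B[0][1] = -1 + 6 = 5, A[1][1] + B[1][1] = -1 + -1 = -2) = -2 (attained at k = 1)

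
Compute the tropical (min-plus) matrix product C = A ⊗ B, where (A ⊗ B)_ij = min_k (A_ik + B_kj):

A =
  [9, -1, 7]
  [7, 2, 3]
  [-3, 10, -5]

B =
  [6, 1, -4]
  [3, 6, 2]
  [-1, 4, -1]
A ⊗ B =
  [2, 5, 1]
  [2, 7, 2]
  [-6, -2, -7]

Apply the min-plus product entry-by-entry:
  C[0][0] = min over k of (A[0][0] + B[0][0] = 9 + 6 = 15, A[0][1] + B[1][0] = -1 + 3 = 2, A[0][2] + B[2][0] = 7 + -1 = 6) = 2 (attained at k = 1)
  C[0][1] = min over k of (A[0][0] + B[0][1] = 9 + 1 = 10, A[0][1] + B[1][1] = -1 + 6 = 5, A[0][2] + B[2][1] = 7 + 4 = 11) = 5 (attained at k = 1)
  C[0][2] = min over k of (A[0][0] + B[0][2] = 9 + -4 = 5, A[0][1] + B[1][2] = -1 + 2 = 1, A[0][2] + B[2][2] = 7 + -1 = 6) = 1 (attained at k = 1)
  C[1][0] = min over k of (A[1][0] + B[0][0] = 7 + 6 = 13, A[1][1] + B[1][0] = 2 + 3 = 5, A[1][2] + B[2][0] = 3 + -1 = 2) = 2 (attained at k = 2)
  C[1][1] = min over k of (A[1][0] + B[0][1] = 7 + 1 = 8, A[1][1] + B[1][1] = 2 + 6 = 8, A[1][2] + B[2][1] = 3 + 4 = 7) = 7 (attained at k = 2)
  C[1][2] = min over k of (A[1][0] + B[0][2] = 7 + -4 = 3, A[1][1] + B[1][2] = 2 + 2 = 4, A[1][2] + B[2][2] = 3 + -1 = 2) = 2 (attained at k = 2)
  C[2][0] = min over k of (A[2][0] + B[0][0] = -3 + 6 = 3, A[2][1] + B[1][0] = 10 + 3 = 13, A[2][2] + B[2][0] = -5 + -1 = -6) = -6 (attained at k = 2)
  C[2][1] = min over k of (A[2][0] + B[0][1] = -3 + 1 = -2, A[2][1] + B[1][1] = 10 + 6 = 16, A[2][2] + B[2][1] = -5 + 4 = -1) = -2 (attained at k = 0)
  C[2][2] = min over k of (A[2][0] + B[0][2] = -3 + -4 = -7, A[2][1] + B[1][2] = 10 + 2 = 12, A[2][2] + B[2][2] = -5 + -1 = -6) = -7 (attained at k = 0)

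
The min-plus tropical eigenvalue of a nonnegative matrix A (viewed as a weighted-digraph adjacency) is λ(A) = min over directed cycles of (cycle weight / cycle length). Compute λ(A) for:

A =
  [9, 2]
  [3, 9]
λ(A) = 5/2

Enumerate directed cycles and compute their means (weight / length). Sample:
  cycle 0 → 0: weight = 9, length = 1, mean = 9/1 ≈ 9.000
  cycle 1 → 1: weight = 9, length = 1, mean = 9/1 ≈ 9.000
  cycle 0 → 1 → 0: weight = 5, length = 2, mean = 5/2 ≈ 2.500
  cycle 1 → 0 → 1: weight = 5, length = 2, mean = 5/2 ≈ 2.500
Minimum mean = 2.500, attained e.g. along the cycle 0 → 1 → 0 with weight 5 and length 2. So λ(A) = 5/2 = 5/2.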